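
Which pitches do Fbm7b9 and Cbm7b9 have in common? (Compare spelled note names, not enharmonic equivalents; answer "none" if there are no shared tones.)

Cb Ebb

Fbm7b9 = Fb, Abb, Cb, Ebb, Gbb.
Cbm7b9 = Cb, Ebb, Gb, Bbb, Dbb.
Shared: Cb, Ebb.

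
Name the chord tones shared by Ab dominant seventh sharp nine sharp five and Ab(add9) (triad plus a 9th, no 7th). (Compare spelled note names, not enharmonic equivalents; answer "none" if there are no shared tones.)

Ab – C

Ab dominant seventh sharp nine sharp five = Ab, C, E, Gb, B.
Ab(add9) = Ab, C, Eb, Bb.
Shared: Ab, C.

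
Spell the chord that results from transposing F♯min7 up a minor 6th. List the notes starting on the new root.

D  F  A  C

A minor 6th up from F♯ is D, so the new chord is D minor seventh.
root → D
3rd (minor 3rd) → F
5th (perfect 5th) → A
7th (minor 7th) → C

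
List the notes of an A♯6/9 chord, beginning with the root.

A♯, C𝄪, E♯, F𝄪, B♯

A♯6/9 is a six-nine built on A♯.
root → A♯
3rd (major 3rd) → C𝄪
5th (perfect 5th) → E♯
6th (major 6th) → F𝄪
9th (major 9th) → B♯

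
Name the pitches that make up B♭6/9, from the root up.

Root Bb, quality six-nine:
root → Bb
3rd (major 3rd) → D
5th (perfect 5th) → F
6th (major 6th) → G
9th (major 9th) → C

Bb – D – F – G – C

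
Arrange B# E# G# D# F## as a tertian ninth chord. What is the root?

Stacking in thirds gives E# – G# – B# – D# – F##, so E# is the root — E# minor ninth.

E#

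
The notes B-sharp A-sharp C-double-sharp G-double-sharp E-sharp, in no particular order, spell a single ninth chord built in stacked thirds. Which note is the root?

A-sharp

Stacking in thirds gives A-sharp – C-double-sharp – E-sharp – G-double-sharp – B-sharp, so A-sharp is the root — A-sharp major ninth.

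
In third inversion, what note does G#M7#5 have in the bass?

G#M7#5 = G#–B#–D##–F##. Third inversion → seventh in the bass = F##.

F##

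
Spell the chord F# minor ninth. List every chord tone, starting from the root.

F#  A  C#  E  G#

F# minor ninth: minor ninth on F#.
- root: F#
- minor 3rd: A
- perfect 5th: C#
- minor 7th: E
- major 9th: G#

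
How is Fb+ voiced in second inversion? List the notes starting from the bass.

C, F♭, A♭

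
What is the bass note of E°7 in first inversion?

E°7 in root position is E–G–B♭–D♭.
First inversion places the third in the bass, which is G.

G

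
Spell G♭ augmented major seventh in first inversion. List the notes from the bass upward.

B-flat  D  F  G-flat

G♭ augmented major seventh = G-flat–B-flat–D–F; first inversion → third (B-flat) lowest.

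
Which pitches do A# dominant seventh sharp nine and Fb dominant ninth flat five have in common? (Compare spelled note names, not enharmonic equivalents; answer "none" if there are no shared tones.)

A# dominant seventh sharp nine: A-sharp C-double-sharp E-sharp G-sharp B-double-sharp
Fb dominant ninth flat five: F-flat A-flat C-double-flat E-double-flat G-flat
Common to both → none.

none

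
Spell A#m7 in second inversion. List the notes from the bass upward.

E# – G# – A# – C#

A#m7 = A#–C#–E#–G#; second inversion → fifth (E#) lowest.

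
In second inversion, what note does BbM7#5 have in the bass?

BbM7#5 in root position is Bb–D–F#–A.
Second inversion places the fifth in the bass, which is F#.

F#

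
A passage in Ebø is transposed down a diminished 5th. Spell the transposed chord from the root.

A, C, E♭, G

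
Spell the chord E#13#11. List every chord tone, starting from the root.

E# – G## – B# – D# – F## – A## – C##

E#13#11 is a dominant thirteenth sharp eleven built on E#.
- root: E#
- major 3rd: G##
- perfect 5th: B#
- minor 7th: D#
- major 9th: F##
- augmented 11th: A##
- major 13th: C##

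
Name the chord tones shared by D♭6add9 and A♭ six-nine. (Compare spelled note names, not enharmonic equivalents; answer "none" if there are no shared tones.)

F – Ab – Bb – Eb

D♭6add9: Db F Ab Bb Eb
A♭ six-nine: Ab C Eb F Bb
Common to both → F, Ab, Bb, Eb.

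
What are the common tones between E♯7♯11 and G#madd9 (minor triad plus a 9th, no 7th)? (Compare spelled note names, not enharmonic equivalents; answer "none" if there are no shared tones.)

E♯7♯11: E# G## B# D# A##
G#madd9: G# B D# A#
Common to both → D#.

D#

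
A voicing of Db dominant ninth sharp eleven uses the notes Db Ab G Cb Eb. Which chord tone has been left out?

Db dominant ninth sharp eleven = Db, F, Ab, Cb, Eb, G. The voicing lacks the 3rd (major 3rd), F.

F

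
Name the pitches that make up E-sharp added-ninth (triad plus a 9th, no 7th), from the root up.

E#, G##, B#, F##

E-sharp added-ninth is an added-ninth built on E#.
Root: E#
Major 3rd (3rd): G##
Perfect 5th (5th): B#
Major 9th (9th): F##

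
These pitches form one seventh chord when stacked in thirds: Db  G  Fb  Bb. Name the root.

G

Arranged so that each adjacent pair is a third by letter name: G – Bb – Db – Fb.
The bottom of that stack, G, is the root (this is G diminished seventh).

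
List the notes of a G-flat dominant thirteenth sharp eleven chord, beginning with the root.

G-flat – B-flat – D-flat – F-flat – A-flat – C – E-flat

Root G-flat, quality dominant thirteenth sharp eleven:
- root: G-flat
- major 3rd: B-flat
- perfect 5th: D-flat
- minor 7th: F-flat
- major 9th: A-flat
- augmented 11th: C
- major 13th: E-flat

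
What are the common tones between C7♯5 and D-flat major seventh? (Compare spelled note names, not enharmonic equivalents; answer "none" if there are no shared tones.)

C7♯5: C E G♯ B♭
D-flat major seventh: D♭ F A♭ C
Common to both → C.

C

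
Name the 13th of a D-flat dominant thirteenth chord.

Bb

D-flat dominant thirteenth is built on Db; its 13th is a major 13th above the root.
A sixth above D uses the letter B, and the major 13th above Db is Bb.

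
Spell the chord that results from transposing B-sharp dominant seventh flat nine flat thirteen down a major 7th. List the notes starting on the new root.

B-sharp down a major 7th → C-sharp. New chord: C-sharp dominant seventh flat nine flat thirteen.
C-sharp — root
E-sharp — major 3rd
G-sharp — perfect 5th
B — minor 7th
D — minor 9th
A — minor 13th

C-sharp, E-sharp, G-sharp, B, D, A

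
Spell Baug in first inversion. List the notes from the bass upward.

D# F## B

In root position, Baug is B–D#–F##.
First inversion puts the third (D#) in the bass.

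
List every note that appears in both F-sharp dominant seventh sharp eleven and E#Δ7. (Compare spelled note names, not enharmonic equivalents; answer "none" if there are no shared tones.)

F-sharp dominant seventh sharp eleven = F#, A#, C#, E, B#.
E#Δ7 = E#, G##, B#, D##.
Shared: B#.

B#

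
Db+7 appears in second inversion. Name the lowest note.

A

Db+7 in root position is Db–F–A–Cb.
Second inversion places the fifth in the bass, which is A.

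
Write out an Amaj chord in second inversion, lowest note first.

In root position, Amaj is A–C#–E.
Second inversion puts the fifth (E) in the bass.

E  A  C#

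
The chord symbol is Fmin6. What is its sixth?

Root of Fmin6 = F. The 6th is a major 6th: F up a major 6th → D.

D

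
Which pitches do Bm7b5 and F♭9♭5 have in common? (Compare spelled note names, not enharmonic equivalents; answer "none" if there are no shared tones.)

Bm7b5: B D F A
F♭9♭5: F♭ A♭ C𝄫 E𝄫 G♭
Common to both → none.

none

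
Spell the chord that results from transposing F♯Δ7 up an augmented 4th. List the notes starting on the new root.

B#, D##, F##, A##

F# up an augmented 4th → B#. New chord: B# major seventh.
root → B#
3rd (major 3rd) → D##
5th (perfect 5th) → F##
7th (major 7th) → A##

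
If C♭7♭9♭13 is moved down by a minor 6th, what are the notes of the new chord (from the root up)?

A minor 6th down from Cb is Eb, so the new chord is Eb dominant seventh flat nine flat thirteen.
Eb — root
G — major 3rd
Bb — perfect 5th
Db — minor 7th
Fb — minor 9th
Cb — minor 13th

Eb, G, Bb, Db, Fb, Cb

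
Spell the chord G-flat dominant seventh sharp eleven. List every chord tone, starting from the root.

G♭  B♭  D♭  F♭  C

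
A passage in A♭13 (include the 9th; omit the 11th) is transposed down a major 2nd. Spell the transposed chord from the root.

Gb, Bb, Db, Fb, Ab, Eb

A major 2nd down from Ab is Gb, so the new chord is Gb dominant thirteenth.
root → Gb
3rd (major 3rd) → Bb
5th (perfect 5th) → Db
7th (minor 7th) → Fb
9th (major 9th) → Ab
13th (major 13th) → Eb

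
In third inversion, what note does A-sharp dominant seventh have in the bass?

G♯

A-sharp dominant seventh in root position is A♯–C𝄪–E♯–G♯.
Third inversion places the seventh in the bass, which is G♯.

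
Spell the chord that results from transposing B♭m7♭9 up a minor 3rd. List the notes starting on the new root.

Db – Fb – Ab – Cb – Ebb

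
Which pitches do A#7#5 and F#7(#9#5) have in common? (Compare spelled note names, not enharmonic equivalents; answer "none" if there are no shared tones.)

A♯, C𝄪

A#7#5: A♯ C𝄪 E𝄪 G♯
F#7(#9#5): F♯ A♯ C𝄪 E G𝄪
Common to both → A♯, C𝄪.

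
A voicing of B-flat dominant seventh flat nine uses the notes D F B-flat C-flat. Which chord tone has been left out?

A-flat

The full B-flat dominant seventh flat nine chord is B-flat, D, F, A-flat, C-flat.
Comparing with the voicing, the minor 7th (7th) — A-flat — is absent.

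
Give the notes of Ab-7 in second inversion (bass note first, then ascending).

In root position, Ab-7 is Ab–Cb–Eb–Gb.
Second inversion puts the fifth (Eb) in the bass.

Eb, Gb, Ab, Cb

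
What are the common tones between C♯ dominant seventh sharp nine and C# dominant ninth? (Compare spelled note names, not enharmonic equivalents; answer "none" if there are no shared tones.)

C#  E#  G#  B

C♯ dominant seventh sharp nine: C# E# G# B D##
C# dominant ninth: C# E# G# B D#
Common to both → C#, E#, G#, B.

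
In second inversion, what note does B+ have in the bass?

B+ = B–D♯–F𝄪. Second inversion → fifth in the bass = F𝄪.

F𝄪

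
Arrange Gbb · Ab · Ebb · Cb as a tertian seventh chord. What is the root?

Stacking in thirds gives Ab – Cb – Ebb – Gbb, so Ab is the root — Ab diminished seventh.

Ab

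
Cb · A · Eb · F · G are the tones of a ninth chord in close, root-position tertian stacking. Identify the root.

Stacking in thirds gives F – A – Cb – Eb – G, so F is the root — F dominant ninth flat five.

F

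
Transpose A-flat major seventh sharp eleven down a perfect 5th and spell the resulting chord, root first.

A perfect 5th down from A-flat is D-flat, so the new chord is D-flat major seventh sharp eleven.
D-flat — root
F — major 3rd
A-flat — perfect 5th
C — major 7th
G — augmented 11th

D-flat  F  A-flat  C  G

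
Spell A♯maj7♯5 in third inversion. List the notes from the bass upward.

G##, A#, C##, E##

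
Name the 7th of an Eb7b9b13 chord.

D♭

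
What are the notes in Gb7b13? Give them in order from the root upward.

Gb7b13 is a dominant seventh flat thirteen built on Gb.
Root: Gb
Major 3rd (3rd): Bb
Perfect 5th (5th): Db
Minor 7th (7th): Fb
Minor 13th (13th): Ebb

Gb, Bb, Db, Fb, Ebb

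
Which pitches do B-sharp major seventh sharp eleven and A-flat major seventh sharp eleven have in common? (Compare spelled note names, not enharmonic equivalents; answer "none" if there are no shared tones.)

none

B-sharp major seventh sharp eleven = B-sharp, D-double-sharp, F-double-sharp, A-double-sharp, E-double-sharp.
A-flat major seventh sharp eleven = A-flat, C, E-flat, G, D.
Shared: none.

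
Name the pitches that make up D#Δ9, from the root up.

D#Δ9 is a major ninth built on D#.
- root: D#
- major 3rd: F##
- perfect 5th: A#
- major 7th: C##
- major 9th: E#

D#  F##  A#  C##  E#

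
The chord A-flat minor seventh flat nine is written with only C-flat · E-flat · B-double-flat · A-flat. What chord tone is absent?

The full A-flat minor seventh flat nine chord is A-flat, C-flat, E-flat, G-flat, B-double-flat.
Comparing with the voicing, the minor 7th (7th) — G-flat — is absent.

G-flat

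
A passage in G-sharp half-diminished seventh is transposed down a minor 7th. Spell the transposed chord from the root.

A-sharp  C-sharp  E  G-sharp

Transposed root: G-sharp → A-sharp (minor 7th down). So we spell A-sharp half-diminished seventh:
Root: A-sharp
Minor 3rd (3rd): C-sharp
Diminished 5th (5th): E
Minor 7th (7th): G-sharp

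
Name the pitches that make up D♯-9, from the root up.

D# F# A# C# E#

D♯-9: minor ninth on D#.
- root: D#
- minor 3rd: F#
- perfect 5th: A#
- minor 7th: C#
- major 9th: E#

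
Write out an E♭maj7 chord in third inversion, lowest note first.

D  Eb  G  Bb

E♭maj7 = Eb–G–Bb–D; third inversion → seventh (D) lowest.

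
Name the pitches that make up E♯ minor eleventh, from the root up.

Root E-sharp, quality minor eleventh:
root → E-sharp
3rd (minor 3rd) → G-sharp
5th (perfect 5th) → B-sharp
7th (minor 7th) → D-sharp
9th (major 9th) → F-double-sharp
11th (perfect 11th) → A-sharp

E-sharp – G-sharp – B-sharp – D-sharp – F-double-sharp – A-sharp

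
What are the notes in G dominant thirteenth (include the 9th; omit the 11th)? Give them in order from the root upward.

G  B  D  F  A  E

G dominant thirteenth: dominant thirteenth on G.
Root: G
Major 3rd (3rd): B
Perfect 5th (5th): D
Minor 7th (7th): F
Major 9th (9th): A
Major 13th (13th): E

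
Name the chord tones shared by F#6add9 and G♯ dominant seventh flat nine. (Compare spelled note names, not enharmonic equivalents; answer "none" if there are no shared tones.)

F#, D#, G#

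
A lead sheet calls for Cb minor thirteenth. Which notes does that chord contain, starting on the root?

Cb minor thirteenth: minor thirteenth on C-flat.
root → C-flat
3rd (minor 3rd) → E-double-flat
5th (perfect 5th) → G-flat
7th (minor 7th) → B-double-flat
9th (major 9th) → D-flat
11th (perfect 11th) → F-flat
13th (major 13th) → A-flat

C-flat  E-double-flat  G-flat  B-double-flat  D-flat  F-flat  A-flat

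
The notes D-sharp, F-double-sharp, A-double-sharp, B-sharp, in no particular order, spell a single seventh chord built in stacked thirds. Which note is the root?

B-sharp

Stacking in thirds gives B-sharp – D-sharp – F-double-sharp – A-double-sharp, so B-sharp is the root — B-sharp minor-major seventh.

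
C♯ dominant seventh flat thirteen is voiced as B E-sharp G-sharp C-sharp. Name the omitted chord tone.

A

C♯ dominant seventh flat thirteen = C-sharp, E-sharp, G-sharp, B, A. The voicing lacks the 13th (minor 13th), A.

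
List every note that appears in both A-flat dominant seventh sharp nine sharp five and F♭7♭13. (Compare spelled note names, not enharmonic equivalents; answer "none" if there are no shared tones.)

A♭

A-flat dominant seventh sharp nine sharp five = A♭, C, E, G♭, B.
F♭7♭13 = F♭, A♭, C♭, E𝄫, D𝄫.
Shared: A♭.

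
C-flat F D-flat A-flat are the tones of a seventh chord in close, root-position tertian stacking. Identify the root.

D-flat

Stacking in thirds gives D-flat – F – A-flat – C-flat, so D-flat is the root — D-flat dominant seventh.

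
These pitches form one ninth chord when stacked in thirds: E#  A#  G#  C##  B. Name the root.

A#

Arranged so that each adjacent pair is a third by letter name: A# – C## – E# – G# – B.
The bottom of that stack, A#, is the root (this is A# dominant seventh flat nine).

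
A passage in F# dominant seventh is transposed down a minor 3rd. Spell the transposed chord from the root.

A minor 3rd down from F# is D#, so the new chord is D# dominant seventh.
D# — root
F## — major 3rd
A# — perfect 5th
C# — minor 7th

D#, F##, A#, C#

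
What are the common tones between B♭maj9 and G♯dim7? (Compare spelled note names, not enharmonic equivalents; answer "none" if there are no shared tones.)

B♭maj9 = Bb, D, F, A, C.
G♯dim7 = G#, B, D, F.
Shared: D, F.

D  F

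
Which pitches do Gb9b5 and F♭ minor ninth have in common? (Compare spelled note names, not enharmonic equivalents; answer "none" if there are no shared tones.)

Gb Fb

Gb9b5: Gb Bb Dbb Fb Ab
F♭ minor ninth: Fb Abb Cb Ebb Gb
Common to both → Gb, Fb.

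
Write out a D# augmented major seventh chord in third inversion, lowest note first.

C-double-sharp, D-sharp, F-double-sharp, A-double-sharp

D# augmented major seventh = D-sharp–F-double-sharp–A-double-sharp–C-double-sharp; third inversion → seventh (C-double-sharp) lowest.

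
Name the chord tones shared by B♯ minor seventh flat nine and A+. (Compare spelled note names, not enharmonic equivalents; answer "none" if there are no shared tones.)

B♯ minor seventh flat nine: B♯ D♯ F𝄪 A♯ C♯
A+: A C♯ E♯
Common to both → C♯.

C♯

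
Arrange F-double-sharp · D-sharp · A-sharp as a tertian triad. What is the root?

Arranged so that each adjacent pair is a third by letter name: D-sharp – F-double-sharp – A-sharp.
The bottom of that stack, D-sharp, is the root (this is D-sharp major triad).

D-sharp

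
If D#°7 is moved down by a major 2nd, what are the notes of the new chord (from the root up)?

Transposed root: D♯ → C♯ (major 2nd down). So we spell C♯ diminished seventh:
root → C♯
3rd (minor 3rd) → E
5th (diminished 5th) → G
7th (diminished 7th) → B♭

C♯ E G B♭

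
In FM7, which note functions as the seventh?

Root of FM7 = F. The 7th is a major 7th: F up a major 7th → E.

E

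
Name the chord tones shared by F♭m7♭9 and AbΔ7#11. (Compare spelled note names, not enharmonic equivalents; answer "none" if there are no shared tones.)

none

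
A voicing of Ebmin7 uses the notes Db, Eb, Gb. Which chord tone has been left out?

Bb

Ebmin7 = Eb, Gb, Bb, Db. The voicing lacks the 5th (perfect 5th), Bb.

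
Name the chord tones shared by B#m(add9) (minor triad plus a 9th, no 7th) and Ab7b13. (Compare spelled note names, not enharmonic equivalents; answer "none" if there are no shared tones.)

none

B#m(add9): B# D# F## C##
Ab7b13: Ab C Eb Gb Fb
Common to both → none.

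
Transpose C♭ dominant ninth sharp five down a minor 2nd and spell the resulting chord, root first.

Transposed root: C-flat → B-flat (minor 2nd down). So we spell B-flat dominant ninth sharp five:
Root: B-flat
Major 3rd (3rd): D
Augmented 5th (5th): F-sharp
Minor 7th (7th): A-flat
Major 9th (9th): C

B-flat  D  F-sharp  A-flat  C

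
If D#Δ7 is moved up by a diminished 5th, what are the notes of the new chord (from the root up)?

A – C# – E – G#

Transposed root: D# → A (diminished 5th up). So we spell A major seventh:
Root: A
Major 3rd (3rd): C#
Perfect 5th (5th): E
Major 7th (7th): G#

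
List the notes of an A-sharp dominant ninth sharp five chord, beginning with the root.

A-sharp dominant ninth sharp five is a dominant ninth sharp five built on A-sharp.
A-sharp — root
C-double-sharp — major 3rd
E-double-sharp — augmented 5th
G-sharp — minor 7th
B-sharp — major 9th

A-sharp C-double-sharp E-double-sharp G-sharp B-sharp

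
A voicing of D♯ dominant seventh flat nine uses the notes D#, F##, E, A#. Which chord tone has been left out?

C#

The full D♯ dominant seventh flat nine chord is D#, F##, A#, C#, E.
Comparing with the voicing, the minor 7th (7th) — C# — is absent.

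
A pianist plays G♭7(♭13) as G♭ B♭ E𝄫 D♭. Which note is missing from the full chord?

G♭7(♭13) = G♭, B♭, D♭, F♭, E𝄫. The voicing lacks the 7th (minor 7th), F♭.

F♭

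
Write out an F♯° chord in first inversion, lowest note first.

A, C, F#

F♯° = F#–A–C; first inversion → third (A) lowest.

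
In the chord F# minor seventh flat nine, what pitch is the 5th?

Root of F# minor seventh flat nine = F-sharp. The 5th is a perfect 5th: F-sharp up a perfect 5th → C-sharp.

C-sharp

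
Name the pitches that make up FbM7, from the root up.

Root Fb, quality major seventh:
root → Fb
3rd (major 3rd) → Ab
5th (perfect 5th) → Cb
7th (major 7th) → Eb

Fb  Ab  Cb  Eb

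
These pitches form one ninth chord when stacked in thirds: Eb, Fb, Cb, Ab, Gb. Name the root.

Stacking in thirds gives Fb – Ab – Cb – Eb – Gb, so Fb is the root — Fb major ninth.

Fb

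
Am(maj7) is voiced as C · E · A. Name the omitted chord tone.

G#

Am(maj7) = A, C, E, G#. The voicing lacks the 7th (major 7th), G#.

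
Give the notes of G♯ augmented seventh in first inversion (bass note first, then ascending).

In root position, G♯ augmented seventh is G#–B#–D##–F#.
First inversion puts the third (B#) in the bass.

B# – D## – F# – G#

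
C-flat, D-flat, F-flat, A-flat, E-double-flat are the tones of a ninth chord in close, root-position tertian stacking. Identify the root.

Arranged so that each adjacent pair is a third by letter name: D-flat – F-flat – A-flat – C-flat – E-double-flat.
The bottom of that stack, D-flat, is the root (this is D-flat minor seventh flat nine).

D-flat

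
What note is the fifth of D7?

D7 is built on D; its 5th is a perfect 5th above the root.
A fifth above D uses the letter A, and the perfect 5th above D is A.

A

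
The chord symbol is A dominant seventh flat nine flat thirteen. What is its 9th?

Bb

Root of A dominant seventh flat nine flat thirteen = A. The 9th is a minor 9th: A up a minor 9th → Bb.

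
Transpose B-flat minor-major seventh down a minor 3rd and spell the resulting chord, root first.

B-flat down a minor 3rd → G. New chord: G minor-major seventh.
Root: G
Minor 3rd (3rd): B-flat
Perfect 5th (5th): D
Major 7th (7th): F-sharp

G  B-flat  D  F-sharp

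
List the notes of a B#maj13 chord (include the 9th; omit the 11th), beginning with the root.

B♯, D𝄪, F𝄪, A𝄪, C𝄪, G𝄪

B#maj13 is a major thirteenth built on B♯.
- root: B♯
- major 3rd: D𝄪
- perfect 5th: F𝄪
- major 7th: A𝄪
- major 9th: C𝄪
- major 13th: G𝄪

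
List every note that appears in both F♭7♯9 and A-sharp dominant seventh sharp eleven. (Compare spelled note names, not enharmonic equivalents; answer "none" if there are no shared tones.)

F♭7♯9: Fb Ab Cb Ebb G
A-sharp dominant seventh sharp eleven: A# C## E# G# D##
Common to both → none.

none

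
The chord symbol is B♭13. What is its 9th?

C

Root of B♭13 = Bb. The 9th is a major 9th: Bb up a major 9th → C.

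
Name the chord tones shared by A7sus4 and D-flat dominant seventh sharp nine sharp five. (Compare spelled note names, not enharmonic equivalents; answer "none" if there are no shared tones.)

A  E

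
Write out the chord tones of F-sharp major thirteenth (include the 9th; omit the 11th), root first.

F-sharp major thirteenth is a major thirteenth built on F♯.
- root: F♯
- major 3rd: A♯
- perfect 5th: C♯
- major 7th: E♯
- major 9th: G♯
- major 13th: D♯

F♯ A♯ C♯ E♯ G♯ D♯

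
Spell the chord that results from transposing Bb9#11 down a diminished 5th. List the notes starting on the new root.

A diminished 5th down from Bb is E, so the new chord is E dominant ninth sharp eleven.
Root: E
Major 3rd (3rd): G#
Perfect 5th (5th): B
Minor 7th (7th): D
Major 9th (9th): F#
Augmented 11th (11th): A#

E G# B D F# A#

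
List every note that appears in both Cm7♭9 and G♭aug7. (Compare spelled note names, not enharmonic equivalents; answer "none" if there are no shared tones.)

Cm7♭9: C E♭ G B♭ D♭
G♭aug7: G♭ B♭ D F♭
Common to both → B♭.

B♭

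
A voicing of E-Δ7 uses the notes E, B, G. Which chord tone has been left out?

D#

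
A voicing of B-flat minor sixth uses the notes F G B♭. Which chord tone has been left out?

B-flat minor sixth = B♭, D♭, F, G. The voicing lacks the 3rd (minor 3rd), D♭.

D♭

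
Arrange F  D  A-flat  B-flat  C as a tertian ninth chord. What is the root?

Arranged so that each adjacent pair is a third by letter name: B-flat – D – F – A-flat – C.
The bottom of that stack, B-flat, is the root (this is B-flat dominant ninth).

B-flat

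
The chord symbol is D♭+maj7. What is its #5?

A

Root of D♭+maj7 = D♭. The 5th is an augmented 5th: D♭ up an augmented 5th → A.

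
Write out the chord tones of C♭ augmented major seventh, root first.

C-flat, E-flat, G, B-flat

C♭ augmented major seventh: augmented major seventh on C-flat.
C-flat — root
E-flat — major 3rd
G — augmented 5th
B-flat — major 7th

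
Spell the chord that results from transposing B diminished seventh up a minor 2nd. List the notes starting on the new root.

C, E-flat, G-flat, B-double-flat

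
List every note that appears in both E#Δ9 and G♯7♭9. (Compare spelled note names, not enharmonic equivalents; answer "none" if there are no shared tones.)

B♯

E#Δ9: E♯ G𝄪 B♯ D𝄪 F𝄪
G♯7♭9: G♯ B♯ D♯ F♯ A
Common to both → B♯.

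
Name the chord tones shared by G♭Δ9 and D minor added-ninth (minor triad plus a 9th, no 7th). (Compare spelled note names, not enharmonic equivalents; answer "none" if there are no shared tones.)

F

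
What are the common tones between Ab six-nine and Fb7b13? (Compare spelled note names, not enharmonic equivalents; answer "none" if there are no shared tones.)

Ab

Ab six-nine = Ab, C, Eb, F, Bb.
Fb7b13 = Fb, Ab, Cb, Ebb, Dbb.
Shared: Ab.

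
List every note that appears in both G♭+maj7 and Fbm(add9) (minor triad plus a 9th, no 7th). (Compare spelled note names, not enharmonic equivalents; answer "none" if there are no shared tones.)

G♭

G♭+maj7: G♭ B♭ D F
Fbm(add9): F♭ A𝄫 C♭ G♭
Common to both → G♭.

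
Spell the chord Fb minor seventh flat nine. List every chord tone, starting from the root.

F♭, A𝄫, C♭, E𝄫, G𝄫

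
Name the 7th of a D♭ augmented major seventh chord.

C

Root of D♭ augmented major seventh = D-flat. The 7th is a major 7th: D-flat up a major 7th → C.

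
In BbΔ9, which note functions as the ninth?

C

BbΔ9 is built on Bb; its 9th is a major 9th above the root.
A second above B uses the letter C, and the major 9th above Bb is C.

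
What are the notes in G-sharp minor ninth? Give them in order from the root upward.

G-sharp minor ninth: minor ninth on G-sharp.
- root: G-sharp
- minor 3rd: B
- perfect 5th: D-sharp
- minor 7th: F-sharp
- major 9th: A-sharp

G-sharp, B, D-sharp, F-sharp, A-sharp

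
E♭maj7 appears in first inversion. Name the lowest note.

G

E♭maj7 = Eb–G–Bb–D. First inversion → third in the bass = G.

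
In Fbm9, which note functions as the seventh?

Root of Fbm9 = Fb. The 7th is a minor 7th: Fb up a minor 7th → Ebb.

Ebb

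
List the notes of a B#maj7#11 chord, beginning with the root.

B#  D##  F##  A##  E##

B#maj7#11: major seventh sharp eleven on B#.
B# — root
D## — major 3rd
F## — perfect 5th
A## — major 7th
E## — augmented 11th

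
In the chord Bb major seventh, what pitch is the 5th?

Root of Bb major seventh = Bb. The 5th is a perfect 5th: Bb up a perfect 5th → F.

F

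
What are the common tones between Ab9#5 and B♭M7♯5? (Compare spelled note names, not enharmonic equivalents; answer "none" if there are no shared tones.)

Bb

Ab9#5 = Ab, C, E, Gb, Bb.
B♭M7♯5 = Bb, D, F#, A.
Shared: Bb.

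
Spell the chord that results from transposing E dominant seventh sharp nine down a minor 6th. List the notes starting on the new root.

E down a minor 6th → G♯. New chord: G♯ dominant seventh sharp nine.
G♯ — root
B♯ — major 3rd
D♯ — perfect 5th
F♯ — minor 7th
A𝄪 — augmented 9th

G♯ B♯ D♯ F♯ A𝄪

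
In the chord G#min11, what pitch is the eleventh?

C#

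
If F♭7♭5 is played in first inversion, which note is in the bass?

Ab

F♭7♭5 in root position is Fb–Ab–Cbb–Ebb.
First inversion places the third in the bass, which is Ab.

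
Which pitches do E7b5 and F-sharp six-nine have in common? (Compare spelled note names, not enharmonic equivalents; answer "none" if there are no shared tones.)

E7b5 = E, G#, Bb, D.
F-sharp six-nine = F#, A#, C#, D#, G#.
Shared: G#.

G#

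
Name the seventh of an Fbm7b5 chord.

E𝄫

Fbm7b5 is built on F♭; its 7th is a minor 7th above the root.
A seventh above F uses the letter E, and the minor 7th above F♭ is E𝄫.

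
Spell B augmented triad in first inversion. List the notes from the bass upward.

D#, F##, B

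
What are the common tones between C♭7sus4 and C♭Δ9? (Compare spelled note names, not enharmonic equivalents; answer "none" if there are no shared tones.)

Cb – Gb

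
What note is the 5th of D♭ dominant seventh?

Ab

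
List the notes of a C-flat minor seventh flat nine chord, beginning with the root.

Root C-flat, quality minor seventh flat nine:
C-flat — root
E-double-flat — minor 3rd
G-flat — perfect 5th
B-double-flat — minor 7th
D-double-flat — minor 9th

C-flat, E-double-flat, G-flat, B-double-flat, D-double-flat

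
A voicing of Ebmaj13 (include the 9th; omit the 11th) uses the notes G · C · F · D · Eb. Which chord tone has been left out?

Bb

Ebmaj13 = Eb, G, Bb, D, F, C. The voicing lacks the 5th (perfect 5th), Bb.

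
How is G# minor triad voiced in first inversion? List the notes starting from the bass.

G# minor triad = G-sharp–B–D-sharp; first inversion → third (B) lowest.

B D-sharp G-sharp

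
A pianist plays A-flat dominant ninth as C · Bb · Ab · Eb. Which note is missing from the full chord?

Gb

A-flat dominant ninth = Ab, C, Eb, Gb, Bb. The voicing lacks the 7th (minor 7th), Gb.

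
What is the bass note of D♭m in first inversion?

F♭

D♭m in root position is D♭–F♭–A♭.
First inversion places the third in the bass, which is F♭.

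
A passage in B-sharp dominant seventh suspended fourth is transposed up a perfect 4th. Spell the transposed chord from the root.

Transposed root: B-sharp → E-sharp (perfect 4th up). So we spell E-sharp dominant seventh suspended fourth:
Root: E-sharp
Perfect 4th (4th): A-sharp
Perfect 5th (5th): B-sharp
Minor 7th (7th): D-sharp

E-sharp A-sharp B-sharp D-sharp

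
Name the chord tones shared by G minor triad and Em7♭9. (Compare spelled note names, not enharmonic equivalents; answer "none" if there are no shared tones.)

G, D

G minor triad = G, Bb, D.
Em7♭9 = E, G, B, D, F.
Shared: G, D.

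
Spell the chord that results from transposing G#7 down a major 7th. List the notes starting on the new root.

A, C#, E, G

Transposed root: G# → A (major 7th down). So we spell A dominant seventh:
A — root
C# — major 3rd
E — perfect 5th
G — minor 7th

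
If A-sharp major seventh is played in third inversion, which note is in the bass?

A-sharp major seventh = A-sharp–C-double-sharp–E-sharp–G-double-sharp. Third inversion → seventh in the bass = G-double-sharp.

G-double-sharp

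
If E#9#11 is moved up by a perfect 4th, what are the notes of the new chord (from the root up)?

A#, C##, E#, G#, B#, D##

E# up a perfect 4th → A#. New chord: A# dominant ninth sharp eleven.
Root: A#
Major 3rd (3rd): C##
Perfect 5th (5th): E#
Minor 7th (7th): G#
Major 9th (9th): B#
Augmented 11th (11th): D##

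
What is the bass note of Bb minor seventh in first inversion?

Bb minor seventh = B-flat–D-flat–F–A-flat. First inversion → third in the bass = D-flat.

D-flat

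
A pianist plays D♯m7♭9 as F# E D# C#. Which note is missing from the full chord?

D♯m7♭9 = D#, F#, A#, C#, E. The voicing lacks the 5th (perfect 5th), A#.

A#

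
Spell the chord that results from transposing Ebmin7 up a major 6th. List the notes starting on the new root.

A major 6th up from E♭ is C, so the new chord is C minor seventh.
C — root
E♭ — minor 3rd
G — perfect 5th
B♭ — minor 7th

C, E♭, G, B♭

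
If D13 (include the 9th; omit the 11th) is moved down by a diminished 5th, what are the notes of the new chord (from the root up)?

G# – B# – D# – F# – A# – E#

D down a diminished 5th → G#. New chord: G# dominant thirteenth.
- root: G#
- major 3rd: B#
- perfect 5th: D#
- minor 7th: F#
- major 9th: A#
- major 13th: E#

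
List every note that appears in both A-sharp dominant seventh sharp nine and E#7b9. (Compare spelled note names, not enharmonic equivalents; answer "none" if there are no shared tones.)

E#

A-sharp dominant seventh sharp nine: A# C## E# G# B##
E#7b9: E# G## B# D# F#
Common to both → E#.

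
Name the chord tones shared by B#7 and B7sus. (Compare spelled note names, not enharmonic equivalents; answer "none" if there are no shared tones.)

B#7 = B♯, D𝄪, F𝄪, A♯.
B7sus = B, E, F♯, A.
Shared: none.

none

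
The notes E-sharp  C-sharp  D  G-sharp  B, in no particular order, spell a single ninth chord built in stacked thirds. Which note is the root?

Stacking in thirds gives C-sharp – E-sharp – G-sharp – B – D, so C-sharp is the root — C-sharp dominant seventh flat nine.

C-sharp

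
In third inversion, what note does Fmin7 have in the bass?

E♭

Fmin7 = F–A♭–C–E♭. Third inversion → seventh in the bass = E♭.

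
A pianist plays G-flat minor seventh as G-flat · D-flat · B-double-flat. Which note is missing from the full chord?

The full G-flat minor seventh chord is G-flat, B-double-flat, D-flat, F-flat.
Comparing with the voicing, the minor 7th (7th) — F-flat — is absent.

F-flat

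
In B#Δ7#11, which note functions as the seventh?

B#Δ7#11 is built on B#; its 7th is a major 7th above the root.
A seventh above B uses the letter A, and the major 7th above B# is A##.

A##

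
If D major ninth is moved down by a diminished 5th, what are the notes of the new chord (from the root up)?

G-sharp B-sharp D-sharp F-double-sharp A-sharp

A diminished 5th down from D is G-sharp, so the new chord is G-sharp major ninth.
root → G-sharp
3rd (major 3rd) → B-sharp
5th (perfect 5th) → D-sharp
7th (major 7th) → F-double-sharp
9th (major 9th) → A-sharp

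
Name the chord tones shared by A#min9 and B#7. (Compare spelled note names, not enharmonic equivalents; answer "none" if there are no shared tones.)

A#  B#

A#min9 = A#, C#, E#, G#, B#.
B#7 = B#, D##, F##, A#.
Shared: A#, B#.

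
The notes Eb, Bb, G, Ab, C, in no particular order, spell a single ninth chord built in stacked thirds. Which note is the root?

Ab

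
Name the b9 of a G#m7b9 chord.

G#m7b9 is built on G#; its 9th is a minor 9th above the root.
A second above G uses the letter A, and the minor 9th above G# is A.

A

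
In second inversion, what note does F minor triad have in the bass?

C

F minor triad = F–A-flat–C. Second inversion → fifth in the bass = C.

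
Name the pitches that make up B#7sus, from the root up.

B#7sus: dominant seventh suspended fourth on B♯.
root → B♯
4th (perfect 4th) → E♯
5th (perfect 5th) → F𝄪
7th (minor 7th) → A♯

B♯ E♯ F𝄪 A♯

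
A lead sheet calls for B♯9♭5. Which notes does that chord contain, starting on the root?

B#, D##, F#, A#, C##

Root B#, quality dominant ninth flat five:
B# — root
D## — major 3rd
F# — diminished 5th
A# — minor 7th
C## — major 9th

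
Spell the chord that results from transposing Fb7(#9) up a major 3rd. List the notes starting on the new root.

A major 3rd up from Fb is Ab, so the new chord is Ab dominant seventh sharp nine.
- root: Ab
- major 3rd: C
- perfect 5th: Eb
- minor 7th: Gb
- augmented 9th: B

Ab, C, Eb, Gb, B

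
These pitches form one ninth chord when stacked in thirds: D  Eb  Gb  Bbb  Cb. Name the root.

Cb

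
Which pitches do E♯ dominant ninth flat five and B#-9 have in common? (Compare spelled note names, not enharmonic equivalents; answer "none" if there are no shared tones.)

D# F##

E♯ dominant ninth flat five = E#, G##, B, D#, F##.
B#-9 = B#, D#, F##, A#, C##.
Shared: D#, F##.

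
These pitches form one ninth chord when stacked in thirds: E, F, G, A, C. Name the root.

Stacking in thirds gives F – A – C – E – G, so F is the root — F major ninth.

F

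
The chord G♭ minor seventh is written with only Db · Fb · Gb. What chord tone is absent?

Bbb

The full G♭ minor seventh chord is Gb, Bbb, Db, Fb.
Comparing with the voicing, the minor 3rd (3rd) — Bbb — is absent.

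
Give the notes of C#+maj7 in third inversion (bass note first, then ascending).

B# C# E# G##

In root position, C#+maj7 is C#–E#–G##–B#.
Third inversion puts the seventh (B#) in the bass.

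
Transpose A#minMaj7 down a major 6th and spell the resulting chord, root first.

C♯ E G♯ B♯

A major 6th down from A♯ is C♯, so the new chord is C♯ minor-major seventh.
Root: C♯
Minor 3rd (3rd): E
Perfect 5th (5th): G♯
Major 7th (7th): B♯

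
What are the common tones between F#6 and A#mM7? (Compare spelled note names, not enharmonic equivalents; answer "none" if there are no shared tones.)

A♯ – C♯

F#6: F♯ A♯ C♯ D♯
A#mM7: A♯ C♯ E♯ G𝄪
Common to both → A♯, C♯.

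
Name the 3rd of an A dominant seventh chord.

C-sharp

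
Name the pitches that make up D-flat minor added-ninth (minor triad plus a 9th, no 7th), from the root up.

D-flat – F-flat – A-flat – E-flat

Root D-flat, quality minor added-ninth:
- root: D-flat
- minor 3rd: F-flat
- perfect 5th: A-flat
- major 9th: E-flat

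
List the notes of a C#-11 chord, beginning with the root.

C#-11 is a minor eleventh built on C#.
- root: C#
- minor 3rd: E
- perfect 5th: G#
- minor 7th: B
- major 9th: D#
- perfect 11th: F#

C#, E, G#, B, D#, F#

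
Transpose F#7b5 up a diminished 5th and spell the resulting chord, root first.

C, E, G♭, B♭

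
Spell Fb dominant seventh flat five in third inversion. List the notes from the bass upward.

In root position, Fb dominant seventh flat five is Fb–Ab–Cbb–Ebb.
Third inversion puts the seventh (Ebb) in the bass.

Ebb Fb Ab Cbb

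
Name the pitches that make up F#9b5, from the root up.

F# – A# – C – E – G#

F#9b5 is a dominant ninth flat five built on F#.
Root: F#
Major 3rd (3rd): A#
Diminished 5th (5th): C
Minor 7th (7th): E
Major 9th (9th): G#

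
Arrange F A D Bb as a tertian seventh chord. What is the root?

Stacking in thirds gives Bb – D – F – A, so Bb is the root — Bb major seventh.

Bb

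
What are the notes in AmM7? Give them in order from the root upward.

A, C, E, G#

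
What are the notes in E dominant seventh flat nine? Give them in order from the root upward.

E, G-sharp, B, D, F

E dominant seventh flat nine is a dominant seventh flat nine built on E.
- root: E
- major 3rd: G-sharp
- perfect 5th: B
- minor 7th: D
- minor 9th: F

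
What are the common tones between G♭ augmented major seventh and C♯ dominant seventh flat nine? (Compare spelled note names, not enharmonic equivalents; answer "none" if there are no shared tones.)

D

G♭ augmented major seventh: G-flat B-flat D F
C♯ dominant seventh flat nine: C-sharp E-sharp G-sharp B D
Common to both → D.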